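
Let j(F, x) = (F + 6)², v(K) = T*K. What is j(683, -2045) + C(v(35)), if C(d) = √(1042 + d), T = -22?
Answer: 474721 + 4*√17 ≈ 4.7474e+5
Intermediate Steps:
v(K) = -22*K
j(F, x) = (6 + F)²
j(683, -2045) + C(v(35)) = (6 + 683)² + √(1042 - 22*35) = 689² + √(1042 - 770) = 474721 + √272 = 474721 + 4*√17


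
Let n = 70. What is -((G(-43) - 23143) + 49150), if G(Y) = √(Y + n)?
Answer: -26007 - 3*√3 ≈ -26012.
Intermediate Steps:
G(Y) = √(70 + Y) (G(Y) = √(Y + 70) = √(70 + Y))
-((G(-43) - 23143) + 49150) = -((√(70 - 43) - 23143) + 49150) = -((√27 - 23143) + 49150) = -((3*√3 - 23143) + 49150) = -((-23143 + 3*√3) + 49150) = -(26007 + 3*√3) = -26007 - 3*√3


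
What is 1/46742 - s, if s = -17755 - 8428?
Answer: 1223845787/46742 ≈ 26183.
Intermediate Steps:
s = -26183
1/46742 - s = 1/46742 - 1*(-26183) = 1/46742 + 26183 = 1223845787/46742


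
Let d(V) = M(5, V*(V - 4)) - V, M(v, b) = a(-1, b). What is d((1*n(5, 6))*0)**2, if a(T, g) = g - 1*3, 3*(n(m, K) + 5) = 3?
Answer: 9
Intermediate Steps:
n(m, K) = -4 (n(m, K) = -5 + (1/3)*3 = -5 + 1 = -4)
a(T, g) = -3 + g (a(T, g) = g - 3 = -3 + g)
M(v, b) = -3 + b
d(V) = -3 - V + V*(-4 + V) (d(V) = (-3 + V*(V - 4)) - V = (-3 + V*(-4 + V)) - V = -3 - V + V*(-4 + V))
d((1*n(5, 6))*0)**2 = (-3 - 1*(-4)*0 + ((1*(-4))*0)*(-4 + (1*(-4))*0))**2 = (-3 - (-4)*0 + (-4*0)*(-4 - 4*0))**2 = (-3 - 1*0 + 0*(-4 + 0))**2 = (-3 + 0 + 0*(-4))**2 = (-3 + 0 + 0)**2 = (-3)**2 = 9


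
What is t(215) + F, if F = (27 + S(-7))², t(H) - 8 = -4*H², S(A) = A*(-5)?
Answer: -181048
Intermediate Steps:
S(A) = -5*A
t(H) = 8 - 4*H²
F = 3844 (F = (27 - 5*(-7))² = (27 + 35)² = 62² = 3844)
t(215) + F = (8 - 4*215²) + 3844 = (8 - 4*46225) + 3844 = (8 - 184900) + 3844 = -184892 + 3844 = -181048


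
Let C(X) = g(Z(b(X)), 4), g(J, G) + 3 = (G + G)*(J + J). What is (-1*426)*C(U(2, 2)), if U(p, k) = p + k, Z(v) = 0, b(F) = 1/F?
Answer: 1278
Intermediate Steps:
g(J, G) = -3 + 4*G*J (g(J, G) = -3 + (G + G)*(J + J) = -3 + (2*G)*(2*J) = -3 + 4*G*J)
U(p, k) = k + p
C(X) = -3 (C(X) = -3 + 4*4*0 = -3 + 0 = -3)
(-1*426)*C(U(2, 2)) = -1*426*(-3) = -426*(-3) = 1278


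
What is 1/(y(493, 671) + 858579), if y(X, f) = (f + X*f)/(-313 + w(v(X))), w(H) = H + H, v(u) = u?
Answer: 673/578155141 ≈ 1.1640e-6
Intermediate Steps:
w(H) = 2*H
y(X, f) = (f + X*f)/(-313 + 2*X)
1/(y(493, 671) + 858579) = 1/(671*(1 + 493)/(-313 + 2*493) + 858579) = 1/(671*494/(-313 + 986) + 858579) = 1/(671*494/673 + 858579) = 1/(671*(1/673)*494 + 858579) = 1/(331474/673 + 858579) = 1/(578155141/673) = 673/578155141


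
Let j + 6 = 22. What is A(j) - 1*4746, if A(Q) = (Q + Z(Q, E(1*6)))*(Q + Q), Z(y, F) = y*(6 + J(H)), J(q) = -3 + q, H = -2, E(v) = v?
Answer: -3722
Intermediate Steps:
j = 16 (j = -6 + 22 = 16)
Z(y, F) = y (Z(y, F) = y*(6 + (-3 - 2)) = y*(6 - 5) = y*1 = y)
A(Q) = 4*Q² (A(Q) = (Q + Q)*(Q + Q) = (2*Q)*(2*Q) = 4*Q²)
A(j) - 1*4746 = 4*16² - 1*4746 = 4*256 - 4746 = 1024 - 4746 = -3722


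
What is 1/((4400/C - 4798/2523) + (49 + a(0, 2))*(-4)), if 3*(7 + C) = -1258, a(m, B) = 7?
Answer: -3226917/762269650 ≈ -0.0042333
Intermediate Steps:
C = -1279/3 (C = -7 + (1/3)*(-1258) = -7 - 1258/3 = -1279/3 ≈ -426.33)
1/((4400/C - 4798/2523) + (49 + a(0, 2))*(-4)) = 1/((4400/(-1279/3) - 4798/2523) + (49 + 7)*(-4)) = 1/((4400*(-3/1279) - 4798*1/2523) + 56*(-4)) = 1/((-13200/1279 - 4798/2523) - 224) = 1/(-39440242/3226917 - 224) = 1/(-762269650/3226917) = -3226917/762269650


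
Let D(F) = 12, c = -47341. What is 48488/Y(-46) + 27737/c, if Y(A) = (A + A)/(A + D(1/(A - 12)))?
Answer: 19510860517/1088843 ≈ 17919.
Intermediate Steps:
Y(A) = 2*A/(12 + A) (Y(A) = (A + A)/(A + 12) = (2*A)/(12 + A) = 2*A/(12 + A))
48488/Y(-46) + 27737/c = 48488/((2*(-46)/(12 - 46))) + 27737/(-47341) = 48488/((2*(-46)/(-34))) + 27737*(-1/47341) = 48488/((2*(-46)*(-1/34))) - 27737/47341 = 48488/(46/17) - 27737/47341 = 48488*(17/46) - 27737/47341 = 412148/23 - 27737/47341 = 19510860517/1088843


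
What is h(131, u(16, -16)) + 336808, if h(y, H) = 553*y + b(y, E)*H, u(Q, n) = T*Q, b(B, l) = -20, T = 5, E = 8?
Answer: 407651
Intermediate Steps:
u(Q, n) = 5*Q
h(y, H) = -20*H + 553*y (h(y, H) = 553*y - 20*H = -20*H + 553*y)
h(131, u(16, -16)) + 336808 = (-100*16 + 553*131) + 336808 = (-20*80 + 72443) + 336808 = (-1600 + 72443) + 336808 = 70843 + 336808 = 407651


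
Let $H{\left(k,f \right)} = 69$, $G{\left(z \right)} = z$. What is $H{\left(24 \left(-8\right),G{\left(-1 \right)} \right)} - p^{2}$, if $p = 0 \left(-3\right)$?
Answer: $69$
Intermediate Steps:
$p = 0$
$H{\left(24 \left(-8\right),G{\left(-1 \right)} \right)} - p^{2} = 69 - 0^{2} = 69 - 0 = 69 + 0 = 69$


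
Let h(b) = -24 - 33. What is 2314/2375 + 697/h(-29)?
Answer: -80183/7125 ≈ -11.254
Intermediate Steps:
h(b) = -57
2314/2375 + 697/h(-29) = 2314/2375 + 697/(-57) = 2314*(1/2375) + 697*(-1/57) = 2314/2375 - 697/57 = -80183/7125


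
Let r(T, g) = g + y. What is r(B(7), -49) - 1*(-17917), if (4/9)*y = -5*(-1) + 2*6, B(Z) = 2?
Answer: 71625/4 ≈ 17906.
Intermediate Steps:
y = 153/4 (y = 9*(-5*(-1) + 2*6)/4 = 9*(5 + 12)/4 = (9/4)*17 = 153/4 ≈ 38.250)
r(T, g) = 153/4 + g (r(T, g) = g + 153/4 = 153/4 + g)
r(B(7), -49) - 1*(-17917) = (153/4 - 49) - 1*(-17917) = -43/4 + 17917 = 71625/4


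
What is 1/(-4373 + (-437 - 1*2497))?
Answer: -1/7307 ≈ -0.00013686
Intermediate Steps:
1/(-4373 + (-437 - 1*2497)) = 1/(-4373 + (-437 - 2497)) = 1/(-4373 - 2934) = 1/(-7307) = -1/7307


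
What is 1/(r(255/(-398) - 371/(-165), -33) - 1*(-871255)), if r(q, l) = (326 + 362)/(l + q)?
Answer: 2061527/1796070525425 ≈ 1.1478e-6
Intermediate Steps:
r(q, l) = 688/(l + q)
1/(r(255/(-398) - 371/(-165), -33) - 1*(-871255)) = 1/(688/(-33 + (255/(-398) - 371/(-165))) - 1*(-871255)) = 1/(688/(-33 + (255*(-1/398) - 371*(-1/165))) + 871255) = 1/(688/(-33 + (-255/398 + 371/165)) + 871255) = 1/(688/(-33 + 105583/65670) + 871255) = 1/(688/(-2061527/65670) + 871255) = 1/(688*(-65670/2061527) + 871255) = 1/(-45180960/2061527 + 871255) = 1/(1796070525425/2061527) = 2061527/1796070525425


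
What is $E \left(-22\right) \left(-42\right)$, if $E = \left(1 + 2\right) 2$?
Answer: $5544$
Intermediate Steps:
$E = 6$ ($E = 3 \cdot 2 = 6$)
$E \left(-22\right) \left(-42\right) = 6 \left(-22\right) \left(-42\right) = \left(-132\right) \left(-42\right) = 5544$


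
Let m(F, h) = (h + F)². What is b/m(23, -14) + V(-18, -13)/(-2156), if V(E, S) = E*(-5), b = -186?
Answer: -68051/29106 ≈ -2.3380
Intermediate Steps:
m(F, h) = (F + h)²
V(E, S) = -5*E
b/m(23, -14) + V(-18, -13)/(-2156) = -186/(23 - 14)² - 5*(-18)/(-2156) = -186/(9²) + 90*(-1/2156) = -186/81 - 45/1078 = -186*1/81 - 45/1078 = -62/27 - 45/1078 = -68051/29106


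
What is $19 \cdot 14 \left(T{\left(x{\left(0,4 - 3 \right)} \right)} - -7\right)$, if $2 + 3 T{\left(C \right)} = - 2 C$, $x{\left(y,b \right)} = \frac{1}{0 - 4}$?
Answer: $1729$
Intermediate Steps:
$x{\left(y,b \right)} = - \frac{1}{4}$ ($x{\left(y,b \right)} = \frac{1}{-4} = - \frac{1}{4}$)
$T{\left(C \right)} = - \frac{2}{3} - \frac{2 C}{3}$ ($T{\left(C \right)} = - \frac{2}{3} + \frac{\left(-2\right) C}{3} = - \frac{2}{3} - \frac{2 C}{3}$)
$19 \cdot 14 \left(T{\left(x{\left(0,4 - 3 \right)} \right)} - -7\right) = 19 \cdot 14 \left(\left(- \frac{2}{3} - - \frac{1}{6}\right) - -7\right) = 266 \left(\left(- \frac{2}{3} + \frac{1}{6}\right) + 7\right) = 266 \left(- \frac{1}{2} + 7\right) = 266 \cdot \frac{13}{2} = 1729$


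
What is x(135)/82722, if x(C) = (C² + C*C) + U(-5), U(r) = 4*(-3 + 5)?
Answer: 18229/41361 ≈ 0.44073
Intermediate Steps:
U(r) = 8 (U(r) = 4*2 = 8)
x(C) = 8 + 2*C² (x(C) = (C² + C*C) + 8 = (C² + C²) + 8 = 2*C² + 8 = 8 + 2*C²)
x(135)/82722 = (8 + 2*135²)/82722 = (8 + 2*18225)*(1/82722) = (8 + 36450)*(1/82722) = 36458*(1/82722) = 18229/41361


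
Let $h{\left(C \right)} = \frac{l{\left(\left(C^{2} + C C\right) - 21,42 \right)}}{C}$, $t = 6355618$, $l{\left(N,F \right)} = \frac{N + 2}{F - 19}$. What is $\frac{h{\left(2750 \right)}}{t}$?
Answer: $\frac{15124981}{401992838500} \approx 3.7625 \cdot 10^{-5}$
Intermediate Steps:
$l{\left(N,F \right)} = \frac{2 + N}{-19 + F}$
$h{\left(C \right)} = \frac{- \frac{19}{23} + \frac{2 C^{2}}{23}}{C}$ ($h{\left(C \right)} = \frac{\frac{1}{-19 + 42} \left(2 - \left(21 - C^{2} - C C\right)\right)}{C} = \frac{\frac{1}{23} \left(2 + \left(\left(C^{2} + C^{2}\right) - 21\right)\right)}{C} = \frac{\frac{1}{23} \left(2 + \left(2 C^{2} - 21\right)\right)}{C} = \frac{\frac{1}{23} \left(2 + \left(-21 + 2 C^{2}\right)\right)}{C} = \frac{\frac{1}{23} \left(-19 + 2 C^{2}\right)}{C} = \frac{- \frac{19}{23} + \frac{2 C^{2}}{23}}{C}$)
$\frac{h{\left(2750 \right)}}{t} = \frac{\frac{1}{23} \cdot \frac{1}{2750} \left(-19 + 2 \cdot 2750^{2}\right)}{6355618} = \frac{1}{23} \cdot \frac{1}{2750} \left(-19 + 2 \cdot 7562500\right) \frac{1}{6355618} = \frac{1}{23} \cdot \frac{1}{2750} \left(-19 + 15125000\right) \frac{1}{6355618} = \frac{1}{23} \cdot \frac{1}{2750} \cdot 15124981 \cdot \frac{1}{6355618} = \frac{15124981}{63250} \cdot \frac{1}{6355618} = \frac{15124981}{401992838500}$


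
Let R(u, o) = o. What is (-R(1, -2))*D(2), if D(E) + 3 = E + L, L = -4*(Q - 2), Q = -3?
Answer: 38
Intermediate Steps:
L = 20 (L = -4*(-3 - 2) = -4*(-5) = 20)
D(E) = 17 + E (D(E) = -3 + (E + 20) = -3 + (20 + E) = 17 + E)
(-R(1, -2))*D(2) = (-1*(-2))*(17 + 2) = 2*19 = 38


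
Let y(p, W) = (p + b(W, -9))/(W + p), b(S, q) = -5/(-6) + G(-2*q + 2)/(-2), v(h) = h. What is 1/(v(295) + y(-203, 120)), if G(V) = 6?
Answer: 498/148141 ≈ 0.0033617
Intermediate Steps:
b(S, q) = -13/6 (b(S, q) = -5/(-6) + 6/(-2) = -5*(-⅙) + 6*(-½) = ⅚ - 3 = -13/6)
y(p, W) = (-13/6 + p)/(W + p) (y(p, W) = (p - 13/6)/(W + p) = (-13/6 + p)/(W + p))
1/(v(295) + y(-203, 120)) = 1/(295 + (-13/6 - 203)/(120 - 203)) = 1/(295 - 1231/6/(-83)) = 1/(295 - 1/83*(-1231/6)) = 1/(295 + 1231/498) = 1/(148141/498) = 498/148141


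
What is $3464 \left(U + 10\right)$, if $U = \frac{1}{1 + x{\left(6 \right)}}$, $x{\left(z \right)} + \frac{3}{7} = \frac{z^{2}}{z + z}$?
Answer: $\frac{890248}{25} \approx 35610.0$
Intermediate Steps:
$x{\left(z \right)} = - \frac{3}{7} + \frac{z}{2}$ ($x{\left(z \right)} = - \frac{3}{7} + \frac{z^{2}}{z + z} = - \frac{3}{7} + \frac{z^{2}}{2 z} = - \frac{3}{7} + \frac{1}{2 z} z^{2} = - \frac{3}{7} + \frac{z}{2}$)
$U = \frac{7}{25}$ ($U = \frac{1}{1 + \left(- \frac{3}{7} + \frac{1}{2} \cdot 6\right)} = \frac{1}{1 + \left(- \frac{3}{7} + 3\right)} = \frac{1}{1 + \frac{18}{7}} = \frac{1}{\frac{25}{7}} = \frac{7}{25} \approx 0.28$)
$3464 \left(U + 10\right) = 3464 \left(\frac{7}{25} + 10\right) = 3464 \cdot \frac{257}{25} = \frac{890248}{25}$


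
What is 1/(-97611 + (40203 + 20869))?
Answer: -1/36539 ≈ -2.7368e-5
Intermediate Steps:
1/(-97611 + (40203 + 20869)) = 1/(-97611 + 61072) = 1/(-36539) = -1/36539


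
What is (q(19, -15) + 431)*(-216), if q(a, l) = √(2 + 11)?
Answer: -93096 - 216*√13 ≈ -93875.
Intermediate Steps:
q(a, l) = √13
(q(19, -15) + 431)*(-216) = (√13 + 431)*(-216) = (431 + √13)*(-216) = -93096 - 216*√13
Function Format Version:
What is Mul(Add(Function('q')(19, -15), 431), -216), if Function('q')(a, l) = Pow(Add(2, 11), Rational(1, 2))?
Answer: Add(-93096, Mul(-216, Pow(13, Rational(1, 2)))) ≈ -93875.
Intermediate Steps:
Function('q')(a, l) = Pow(13, Rational(1, 2))
Mul(Add(Function('q')(19, -15), 431), -216) = Mul(Add(Pow(13, Rational(1, 2)), 431), -216) = Mul(Add(431, Pow(13, Rational(1, 2))), -216) = Add(-93096, Mul(-216, Pow(13, Rational(1, 2))))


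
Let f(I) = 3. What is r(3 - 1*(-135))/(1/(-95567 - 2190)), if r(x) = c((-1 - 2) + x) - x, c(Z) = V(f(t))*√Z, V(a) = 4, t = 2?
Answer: 13490466 - 1173084*√15 ≈ 8.9471e+6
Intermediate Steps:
c(Z) = 4*√Z
r(x) = -x + 4*√(-3 + x) (r(x) = 4*√((-1 - 2) + x) - x = 4*√(-3 + x) - x = -x + 4*√(-3 + x))
r(3 - 1*(-135))/(1/(-95567 - 2190)) = (-(3 - 1*(-135)) + 4*√(-3 + (3 - 1*(-135))))/(1/(-95567 - 2190)) = (-(3 + 135) + 4*√(-3 + (3 + 135)))/(1/(-97757)) = (-1*138 + 4*√(-3 + 138))/(-1/97757) = (-138 + 4*√135)*(-97757) = (-138 + 4*(3*√15))*(-97757) = (-138 + 12*√15)*(-97757) = 13490466 - 1173084*√15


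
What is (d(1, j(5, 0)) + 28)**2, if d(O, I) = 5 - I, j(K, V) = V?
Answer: 1089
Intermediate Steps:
(d(1, j(5, 0)) + 28)**2 = ((5 - 1*0) + 28)**2 = ((5 + 0) + 28)**2 = (5 + 28)**2 = 33**2 = 1089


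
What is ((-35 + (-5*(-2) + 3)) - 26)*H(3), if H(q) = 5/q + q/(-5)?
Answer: -256/5 ≈ -51.200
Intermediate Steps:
H(q) = 5/q - q/5 (H(q) = 5/q + q*(-1/5) = 5/q - q/5)
((-35 + (-5*(-2) + 3)) - 26)*H(3) = ((-35 + (-5*(-2) + 3)) - 26)*(5/3 - 1/5*3) = ((-35 + (10 + 3)) - 26)*(5*(1/3) - 3/5) = ((-35 + 13) - 26)*(5/3 - 3/5) = (-22 - 26)*(16/15) = -48*16/15 = -256/5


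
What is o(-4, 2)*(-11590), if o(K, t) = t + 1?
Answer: -34770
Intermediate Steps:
o(K, t) = 1 + t
o(-4, 2)*(-11590) = (1 + 2)*(-11590) = 3*(-11590) = -34770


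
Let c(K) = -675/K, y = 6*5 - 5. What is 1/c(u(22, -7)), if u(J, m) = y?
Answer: -1/27 ≈ -0.037037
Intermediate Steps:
y = 25 (y = 30 - 5 = 25)
u(J, m) = 25
1/c(u(22, -7)) = 1/(-675/25) = 1/(-675*1/25) = 1/(-27) = -1/27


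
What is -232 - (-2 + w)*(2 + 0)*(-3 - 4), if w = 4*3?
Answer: -92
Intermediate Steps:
w = 12
-232 - (-2 + w)*(2 + 0)*(-3 - 4) = -232 - (-2 + 12)*(2 + 0)*(-3 - 4) = -232 - 10*2*(-7) = -232 - 10*(-14) = -232 - 1*(-140) = -232 + 140 = -92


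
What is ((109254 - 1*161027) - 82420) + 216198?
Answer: 82005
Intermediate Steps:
((109254 - 1*161027) - 82420) + 216198 = ((109254 - 161027) - 82420) + 216198 = (-51773 - 82420) + 216198 = -134193 + 216198 = 82005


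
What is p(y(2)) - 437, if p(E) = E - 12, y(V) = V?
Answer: -447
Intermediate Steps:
p(E) = -12 + E
p(y(2)) - 437 = (-12 + 2) - 437 = -10 - 437 = -447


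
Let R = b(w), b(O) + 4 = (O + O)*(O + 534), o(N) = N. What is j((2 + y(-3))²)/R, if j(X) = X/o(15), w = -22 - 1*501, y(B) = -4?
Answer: -2/86325 ≈ -2.3168e-5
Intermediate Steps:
w = -523 (w = -22 - 501 = -523)
j(X) = X/15
b(O) = -4 + 2*O*(534 + O) (b(O) = -4 + (O + O)*(O + 534) = -4 + (2*O)*(534 + O) = -4 + 2*O*(534 + O))
R = -11510 (R = -4 + 2*(-523)² + 1068*(-523) = -4 + 2*273529 - 558564 = -4 + 547058 - 558564 = -11510)
j((2 + y(-3))²)/R = ((2 - 4)²/15)/(-11510) = ((1/15)*(-2)²)*(-1/11510) = ((1/15)*4)*(-1/11510) = (4/15)*(-1/11510) = -2/86325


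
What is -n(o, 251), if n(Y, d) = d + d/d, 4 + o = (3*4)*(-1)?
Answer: -252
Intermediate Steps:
o = -16 (o = -4 + (3*4)*(-1) = -4 + 12*(-1) = -4 - 12 = -16)
n(Y, d) = 1 + d (n(Y, d) = d + 1 = 1 + d)
-n(o, 251) = -(1 + 251) = -1*252 = -252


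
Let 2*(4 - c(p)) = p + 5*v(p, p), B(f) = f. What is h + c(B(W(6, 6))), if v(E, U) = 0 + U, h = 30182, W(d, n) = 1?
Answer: 30183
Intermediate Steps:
v(E, U) = U
c(p) = 4 - 3*p (c(p) = 4 - (p + 5*p)/2 = 4 - 3*p)
h + c(B(W(6, 6))) = 30182 + (4 - 3*1) = 30182 + (4 - 3) = 30182 + 1 = 30183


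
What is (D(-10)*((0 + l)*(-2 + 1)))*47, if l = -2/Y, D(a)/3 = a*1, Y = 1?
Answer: -2820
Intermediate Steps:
D(a) = 3*a (D(a) = 3*(a*1) = 3*a)
l = -2 (l = -2/1 = -2*1 = -2)
(D(-10)*((0 + l)*(-2 + 1)))*47 = ((3*(-10))*((0 - 2)*(-2 + 1)))*47 = -(-60)*(-1)*47 = -30*2*47 = -60*47 = -2820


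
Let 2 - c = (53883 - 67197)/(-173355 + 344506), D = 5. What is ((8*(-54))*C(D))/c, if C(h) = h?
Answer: -23105385/22226 ≈ -1039.6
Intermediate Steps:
c = 355616/171151 (c = 2 - (53883 - 67197)/(-173355 + 344506) = 2 - (-13314)/171151 = 2 - 1*(-13314/171151) = 2 + 13314/171151 = 355616/171151 ≈ 2.0778)
((8*(-54))*C(D))/c = ((8*(-54))*5)/(355616/171151) = -432*5*(171151/355616) = -2160*171151/355616 = -23105385/22226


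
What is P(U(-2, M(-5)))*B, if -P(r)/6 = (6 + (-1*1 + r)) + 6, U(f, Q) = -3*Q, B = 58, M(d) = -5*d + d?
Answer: 17052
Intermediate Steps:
M(d) = -4*d
P(r) = -66 - 6*r (P(r) = -6*((6 + (-1*1 + r)) + 6) = -6*((6 + (-1 + r)) + 6) = -6*((5 + r) + 6) = -6*(11 + r) = -66 - 6*r)
P(U(-2, M(-5)))*B = (-66 - (-18)*(-4*(-5)))*58 = (-66 - (-18)*20)*58 = (-66 - 6*(-60))*58 = (-66 + 360)*58 = 294*58 = 17052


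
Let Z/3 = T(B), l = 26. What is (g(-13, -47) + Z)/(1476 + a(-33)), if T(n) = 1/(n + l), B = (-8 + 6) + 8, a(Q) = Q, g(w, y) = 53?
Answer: 1699/46176 ≈ 0.036794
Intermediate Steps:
B = 6 (B = -2 + 8 = 6)
T(n) = 1/(26 + n) (T(n) = 1/(n + 26) = 1/(26 + n))
Z = 3/32 (Z = 3/(26 + 6) = 3/32 ≈ 0.093750)
(g(-13, -47) + Z)/(1476 + a(-33)) = (53 + 3/32)/(1476 - 33) = (1699/32)/1443 = (1699/32)*(1/1443) = 1699/46176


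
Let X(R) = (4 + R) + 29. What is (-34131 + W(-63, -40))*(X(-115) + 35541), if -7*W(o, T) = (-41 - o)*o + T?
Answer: -8421193369/7 ≈ -1.2030e+9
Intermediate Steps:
W(o, T) = -T/7 - o*(-41 - o)/7 (W(o, T) = -((-41 - o)*o + T)/7 = -(o*(-41 - o) + T)/7 = -(T + o*(-41 - o))/7 = -T/7 - o*(-41 - o)/7)
X(R) = 33 + R
(-34131 + W(-63, -40))*(X(-115) + 35541) = (-34131 + (-1/7*(-40) + (1/7)*(-63)**2 + (41/7)*(-63)))*((33 - 115) + 35541) = (-34131 + (40/7 + (1/7)*3969 - 369))*(-82 + 35541) = (-34131 + (40/7 + 567 - 369))*35459 = (-34131 + 1426/7)*35459 = -237491/7*35459 = -8421193369/7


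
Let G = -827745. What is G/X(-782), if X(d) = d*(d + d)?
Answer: -827745/1223048 ≈ -0.67679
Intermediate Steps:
X(d) = 2*d² (X(d) = d*(2*d) = 2*d²)
G/X(-782) = -827745/(2*(-782)²) = -827745/(2*611524) = -827745/1223048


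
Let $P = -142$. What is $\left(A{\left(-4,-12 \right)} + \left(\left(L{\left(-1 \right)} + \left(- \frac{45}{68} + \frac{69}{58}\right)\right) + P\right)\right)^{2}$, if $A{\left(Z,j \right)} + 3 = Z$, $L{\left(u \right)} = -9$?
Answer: $\frac{96431986225}{3888784} \approx 24797.0$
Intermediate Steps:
$A{\left(Z,j \right)} = -3 + Z$
$\left(A{\left(-4,-12 \right)} + \left(\left(L{\left(-1 \right)} + \left(- \frac{45}{68} + \frac{69}{58}\right)\right) + P\right)\right)^{2} = \left(\left(-3 - 4\right) + \left(\left(-9 + \left(- \frac{45}{68} + \frac{69}{58}\right)\right) - 142\right)\right)^{2} = \left(-7 + \left(\left(-9 + \left(\left(-45\right) \frac{1}{68} + 69 \cdot \frac{1}{58}\right)\right) - 142\right)\right)^{2} = \left(-7 + \left(\left(-9 + \left(- \frac{45}{68} + \frac{69}{58}\right)\right) - 142\right)\right)^{2} = \left(-7 + \left(\left(-9 + \frac{1041}{1972}\right) - 142\right)\right)^{2} = \left(-7 - \frac{296731}{1972}\right)^{2} = \left(- \frac{310535}{1972}\right)^{2} = \frac{96431986225}{3888784}$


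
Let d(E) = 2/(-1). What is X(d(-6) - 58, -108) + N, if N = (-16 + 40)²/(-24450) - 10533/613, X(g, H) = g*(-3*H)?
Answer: -48603614823/2497975 ≈ -19457.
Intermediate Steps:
d(E) = -2 (d(E) = 2*(-1) = -2)
X(g, H) = -3*H*g
N = -42980823/2497975 (N = 24²*(-1/24450) - 10533*1/613 = 576*(-1/24450) - 10533/613 = -96/4075 - 10533/613 = -42980823/2497975 ≈ -17.206)
X(d(-6) - 58, -108) + N = -3*(-108)*(-2 - 58) - 42980823/2497975 = -3*(-108)*(-60) - 42980823/2497975 = -19440 - 42980823/2497975 = -48603614823/2497975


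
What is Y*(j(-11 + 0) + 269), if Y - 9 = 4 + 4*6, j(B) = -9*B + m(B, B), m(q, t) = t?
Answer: 13209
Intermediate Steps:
j(B) = -8*B (j(B) = -9*B + B = -8*B)
Y = 37 (Y = 9 + (4 + 4*6) = 9 + (4 + 24) = 9 + 28 = 37)
Y*(j(-11 + 0) + 269) = 37*(-8*(-11 + 0) + 269) = 37*(-8*(-11) + 269) = 37*(88 + 269) = 37*357 = 13209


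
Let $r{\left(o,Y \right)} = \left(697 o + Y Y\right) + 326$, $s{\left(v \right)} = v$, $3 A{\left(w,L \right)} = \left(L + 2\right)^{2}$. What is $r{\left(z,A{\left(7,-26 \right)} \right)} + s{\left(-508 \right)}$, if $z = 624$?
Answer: $471610$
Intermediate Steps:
$A{\left(w,L \right)} = \frac{\left(2 + L\right)^{2}}{3}$ ($A{\left(w,L \right)} = \frac{\left(L + 2\right)^{2}}{3} = \frac{\left(2 + L\right)^{2}}{3}$)
$r{\left(o,Y \right)} = 326 + Y^{2} + 697 o$ ($r{\left(o,Y \right)} = \left(697 o + Y^{2}\right) + 326 = \left(Y^{2} + 697 o\right) + 326 = 326 + Y^{2} + 697 o$)
$r{\left(z,A{\left(7,-26 \right)} \right)} + s{\left(-508 \right)} = \left(326 + \left(\frac{\left(2 - 26\right)^{2}}{3}\right)^{2} + 697 \cdot 624\right) - 508 = \left(326 + \left(\frac{\left(-24\right)^{2}}{3}\right)^{2} + 434928\right) - 508 = \left(326 + \left(\frac{1}{3} \cdot 576\right)^{2} + 434928\right) - 508 = \left(326 + 192^{2} + 434928\right) - 508 = \left(326 + 36864 + 434928\right) - 508 = 472118 - 508 = 471610$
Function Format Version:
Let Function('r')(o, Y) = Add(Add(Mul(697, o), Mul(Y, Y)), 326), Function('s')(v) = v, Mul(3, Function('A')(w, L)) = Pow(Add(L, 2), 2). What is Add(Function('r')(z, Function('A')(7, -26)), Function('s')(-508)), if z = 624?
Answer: 471610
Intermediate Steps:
Function('A')(w, L) = Mul(Rational(1, 3), Pow(Add(2, L), 2)) (Function('A')(w, L) = Mul(Rational(1, 3), Pow(Add(L, 2), 2)) = Mul(Rational(1, 3), Pow(Add(2, L), 2)))
Function('r')(o, Y) = Add(326, Pow(Y, 2), Mul(697, o)) (Function('r')(o, Y) = Add(Add(Mul(697, o), Pow(Y, 2)), 326) = Add(Add(Pow(Y, 2), Mul(697, o)), 326) = Add(326, Pow(Y, 2), Mul(697, o)))
Add(Function('r')(z, Function('A')(7, -26)), Function('s')(-508)) = Add(Add(326, Pow(Mul(Rational(1, 3), Pow(Add(2, -26), 2)), 2), Mul(697, 624)), -508) = Add(Add(326, Pow(Mul(Rational(1, 3), Pow(-24, 2)), 2), 434928), -508) = Add(Add(326, Pow(Mul(Rational(1, 3), 576), 2), 434928), -508) = Add(Add(326, Pow(192, 2), 434928), -508) = Add(Add(326, 36864, 434928), -508) = Add(472118, -508) = 471610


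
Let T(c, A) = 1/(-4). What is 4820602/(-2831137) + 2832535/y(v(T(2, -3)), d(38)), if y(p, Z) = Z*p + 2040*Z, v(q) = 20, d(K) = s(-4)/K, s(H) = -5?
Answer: -30478284860781/2916071110 ≈ -10452.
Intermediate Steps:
T(c, A) = -¼
d(K) = -5/K
y(p, Z) = 2040*Z + Z*p
4820602/(-2831137) + 2832535/y(v(T(2, -3)), d(38)) = 4820602/(-2831137) + 2832535/(((-5/38)*(2040 + 20))) = 4820602*(-1/2831137) + 2832535/((-5*1/38*2060)) = -4820602/2831137 + 2832535/((-5/38*2060)) = -4820602/2831137 + 2832535/(-5150/19) = -4820602/2831137 + 2832535*(-19/5150) = -4820602/2831137 - 10763633/1030 = -30478284860781/2916071110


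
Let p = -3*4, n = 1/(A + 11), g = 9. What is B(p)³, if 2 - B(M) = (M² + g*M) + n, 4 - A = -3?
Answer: -230346397/5832 ≈ -39497.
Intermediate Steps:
A = 7 (A = 4 - 1*(-3) = 4 + 3 = 7)
n = 1/18 (n = 1/(7 + 11) = 1/18 ≈ 0.055556)
p = -12
B(M) = 35/18 - M² - 9*M (B(M) = 2 - ((M² + 9*M) + 1/18) = 2 - (1/18 + M² + 9*M) = 2 + (-1/18 - M² - 9*M) = 35/18 - M² - 9*M)
B(p)³ = (35/18 - 1*(-12)² - 9*(-12))³ = (35/18 - 1*144 + 108)³ = (35/18 - 144 + 108)³ = (-613/18)³ = -230346397/5832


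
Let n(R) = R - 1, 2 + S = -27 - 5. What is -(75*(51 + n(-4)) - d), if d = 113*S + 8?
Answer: -7284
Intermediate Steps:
S = -34 (S = -2 + (-27 - 5) = -2 - 32 = -34)
n(R) = -1 + R
d = -3834 (d = 113*(-34) + 8 = -3842 + 8 = -3834)
-(75*(51 + n(-4)) - d) = -(75*(51 + (-1 - 4)) - 1*(-3834)) = -(75*(51 - 5) + 3834) = -(75*46 + 3834) = -(3450 + 3834) = -1*7284 = -7284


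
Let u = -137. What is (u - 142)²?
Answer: 77841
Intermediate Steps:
(u - 142)² = (-137 - 142)² = (-279)² = 77841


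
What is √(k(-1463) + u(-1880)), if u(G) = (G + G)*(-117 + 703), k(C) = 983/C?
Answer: I*√4716004877969/1463 ≈ 1484.4*I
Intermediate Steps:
u(G) = 1172*G (u(G) = (2*G)*586 = 1172*G)
√(k(-1463) + u(-1880)) = √(983/(-1463) + 1172*(-1880)) = √(983*(-1/1463) - 2203360) = √(-983/1463 - 2203360) = √(-3223516663/1463) = I*√4716004877969/1463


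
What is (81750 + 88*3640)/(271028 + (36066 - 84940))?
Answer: 201035/111077 ≈ 1.8099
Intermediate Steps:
(81750 + 88*3640)/(271028 + (36066 - 84940)) = (81750 + 320320)/(271028 - 48874) = 402070/222154 = 402070*(1/222154) = 201035/111077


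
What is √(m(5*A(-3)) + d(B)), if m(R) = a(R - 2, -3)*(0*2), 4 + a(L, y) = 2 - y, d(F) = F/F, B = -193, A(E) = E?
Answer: 1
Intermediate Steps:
d(F) = 1
a(L, y) = -2 - y (a(L, y) = -4 + (2 - y) = -2 - y)
m(R) = 0 (m(R) = (-2 - 1*(-3))*(0*2) = (-2 + 3)*0 = 1*0 = 0)
√(m(5*A(-3)) + d(B)) = √(0 + 1) = √1 = 1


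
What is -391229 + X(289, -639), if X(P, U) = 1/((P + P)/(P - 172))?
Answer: -226130245/578 ≈ -3.9123e+5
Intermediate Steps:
X(P, U) = (-172 + P)/(2*P) (X(P, U) = 1/((2*P)/(-172 + P)) = 1/(2*P/(-172 + P)) = (-172 + P)/(2*P))
-391229 + X(289, -639) = -391229 + (1/2)*(-172 + 289)/289 = -391229 + (1/2)*(1/289)*117 = -391229 + 117/578 = -226130245/578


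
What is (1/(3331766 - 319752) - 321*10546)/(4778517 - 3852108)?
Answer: -10196468585723/2790356877726 ≈ -3.6542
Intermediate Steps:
(1/(3331766 - 319752) - 321*10546)/(4778517 - 3852108) = (1/3012014 - 3385266)/926409 = (1/3012014 - 3385266)*(1/926409) = -10196468585723/3012014*1/926409 = -10196468585723/2790356877726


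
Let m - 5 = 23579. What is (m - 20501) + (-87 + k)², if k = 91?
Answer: 3099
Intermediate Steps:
m = 23584 (m = 5 + 23579 = 23584)
(m - 20501) + (-87 + k)² = (23584 - 20501) + (-87 + 91)² = 3083 + 4² = 3083 + 16 = 3099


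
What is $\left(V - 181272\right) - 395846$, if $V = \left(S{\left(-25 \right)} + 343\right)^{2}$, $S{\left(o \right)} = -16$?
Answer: $-470189$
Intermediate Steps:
$V = 106929$ ($V = \left(-16 + 343\right)^{2} = 327^{2} = 106929$)
$\left(V - 181272\right) - 395846 = \left(106929 - 181272\right) - 395846 = -74343 - 395846 = -470189$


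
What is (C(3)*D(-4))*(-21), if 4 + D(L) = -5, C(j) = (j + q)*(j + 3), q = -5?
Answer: -2268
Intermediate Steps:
C(j) = (-5 + j)*(3 + j) (C(j) = (j - 5)*(j + 3) = (-5 + j)*(3 + j))
D(L) = -9 (D(L) = -4 - 5 = -9)
(C(3)*D(-4))*(-21) = ((-15 + 3**2 - 2*3)*(-9))*(-21) = ((-15 + 9 - 6)*(-9))*(-21) = -12*(-9)*(-21) = 108*(-21) = -2268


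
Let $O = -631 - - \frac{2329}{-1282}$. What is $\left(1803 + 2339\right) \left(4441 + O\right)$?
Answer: $\frac{10110810461}{641} \approx 1.5773 \cdot 10^{7}$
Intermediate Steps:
$O = - \frac{811271}{1282}$ ($O = -631 - \left(-2329\right) \left(- \frac{1}{1282}\right) = -631 - \frac{2329}{1282} = - \frac{811271}{1282} \approx -632.82$)
$\left(1803 + 2339\right) \left(4441 + O\right) = \left(1803 + 2339\right) \left(4441 - \frac{811271}{1282}\right) = 4142 \cdot \frac{4882091}{1282} = \frac{10110810461}{641}$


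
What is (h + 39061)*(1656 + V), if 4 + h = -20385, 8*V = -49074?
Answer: -83617884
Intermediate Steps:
V = -24537/4 (V = (1/8)*(-49074) = -24537/4 ≈ -6134.3)
h = -20389 (h = -4 - 20385 = -20389)
(h + 39061)*(1656 + V) = (-20389 + 39061)*(1656 - 24537/4) = 18672*(-17913/4) = -83617884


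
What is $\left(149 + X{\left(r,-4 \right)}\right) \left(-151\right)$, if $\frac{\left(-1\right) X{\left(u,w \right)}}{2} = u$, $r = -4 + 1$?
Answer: $-23405$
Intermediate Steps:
$r = -3$
$X{\left(u,w \right)} = - 2 u$
$\left(149 + X{\left(r,-4 \right)}\right) \left(-151\right) = \left(149 - -6\right) \left(-151\right) = \left(149 + 6\right) \left(-151\right) = 155 \left(-151\right) = -23405$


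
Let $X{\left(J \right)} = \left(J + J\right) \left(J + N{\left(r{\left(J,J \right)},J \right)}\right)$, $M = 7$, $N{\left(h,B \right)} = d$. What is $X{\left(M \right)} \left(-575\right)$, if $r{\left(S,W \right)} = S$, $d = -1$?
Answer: $-48300$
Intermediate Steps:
$N{\left(h,B \right)} = -1$
$X{\left(J \right)} = 2 J \left(-1 + J\right)$ ($X{\left(J \right)} = \left(J + J\right) \left(J - 1\right) = 2 J \left(-1 + J\right)$)
$X{\left(M \right)} \left(-575\right) = 2 \cdot 7 \left(-1 + 7\right) \left(-575\right) = 2 \cdot 7 \cdot 6 \left(-575\right) = 84 \left(-575\right) = -48300$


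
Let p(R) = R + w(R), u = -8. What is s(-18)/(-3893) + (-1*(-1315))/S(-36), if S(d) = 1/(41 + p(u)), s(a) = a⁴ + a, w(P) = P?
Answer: 7522201/229 ≈ 32848.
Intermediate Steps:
p(R) = 2*R (p(R) = R + R = 2*R)
s(a) = a + a⁴
S(d) = 1/25 (S(d) = 1/(41 + 2*(-8)) = 1/(41 - 16) = 1/25)
s(-18)/(-3893) + (-1*(-1315))/S(-36) = (-18 + (-18)⁴)/(-3893) + (-1*(-1315))/(1/25) = (-18 + 104976)*(-1/3893) + 1315*25 = 104958*(-1/3893) + 32875 = -6174/229 + 32875 = 7522201/229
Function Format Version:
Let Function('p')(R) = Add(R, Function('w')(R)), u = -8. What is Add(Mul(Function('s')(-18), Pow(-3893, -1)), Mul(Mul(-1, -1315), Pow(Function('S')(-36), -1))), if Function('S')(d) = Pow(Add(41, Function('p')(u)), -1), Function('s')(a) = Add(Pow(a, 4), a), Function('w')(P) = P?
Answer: Rational(7522201, 229) ≈ 32848.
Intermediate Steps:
Function('p')(R) = Mul(2, R) (Function('p')(R) = Add(R, R) = Mul(2, R))
Function('s')(a) = Add(a, Pow(a, 4))
Function('S')(d) = Rational(1, 25) (Function('S')(d) = Pow(Add(41, Mul(2, -8)), -1) = Pow(Add(41, -16), -1) = Pow(25, -1) = Rational(1, 25))
Add(Mul(Function('s')(-18), Pow(-3893, -1)), Mul(Mul(-1, -1315), Pow(Function('S')(-36), -1))) = Add(Mul(Add(-18, Pow(-18, 4)), Pow(-3893, -1)), Mul(Mul(-1, -1315), Pow(Rational(1, 25), -1))) = Add(Mul(Add(-18, 104976), Rational(-1, 3893)), Mul(1315, 25)) = Add(Mul(104958, Rational(-1, 3893)), 32875) = Add(Rational(-6174, 229), 32875) = Rational(7522201, 229)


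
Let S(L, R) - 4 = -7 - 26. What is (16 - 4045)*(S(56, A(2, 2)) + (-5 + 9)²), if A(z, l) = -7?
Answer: 52377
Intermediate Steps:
S(L, R) = -29 (S(L, R) = 4 + (-7 - 26) = 4 - 33 = -29)
(16 - 4045)*(S(56, A(2, 2)) + (-5 + 9)²) = (16 - 4045)*(-29 + (-5 + 9)²) = -4029*(-29 + 4²) = -4029*(-29 + 16) = -4029*(-13) = 52377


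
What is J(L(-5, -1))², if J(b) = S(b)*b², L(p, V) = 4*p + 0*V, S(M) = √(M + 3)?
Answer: -2720000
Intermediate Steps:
S(M) = √(3 + M)
L(p, V) = 4*p (L(p, V) = 4*p + 0 = 4*p)
J(b) = b²*√(3 + b) (J(b) = √(3 + b)*b² = b²*√(3 + b))
J(L(-5, -1))² = ((4*(-5))²*√(3 + 4*(-5)))² = ((-20)²*√(3 - 20))² = (400*√(-17))² = (400*(I*√17))² = (400*I*√17)² = -2720000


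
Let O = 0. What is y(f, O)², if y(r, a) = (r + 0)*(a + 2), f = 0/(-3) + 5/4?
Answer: 25/4 ≈ 6.2500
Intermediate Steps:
f = 5/4 (f = 0*(-⅓) + 5*(¼) = 0 + 5/4 = 5/4 ≈ 1.2500)
y(r, a) = r*(2 + a)
y(f, O)² = (5*(2 + 0)/4)² = ((5/4)*2)² = (5/2)² = 25/4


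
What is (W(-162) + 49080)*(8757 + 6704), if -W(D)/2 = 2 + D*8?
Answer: 798838948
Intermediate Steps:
W(D) = -4 - 16*D (W(D) = -2*(2 + D*8) = -2*(2 + 8*D) = -4 - 16*D)
(W(-162) + 49080)*(8757 + 6704) = ((-4 - 16*(-162)) + 49080)*(8757 + 6704) = ((-4 + 2592) + 49080)*15461 = (2588 + 49080)*15461 = 51668*15461 = 798838948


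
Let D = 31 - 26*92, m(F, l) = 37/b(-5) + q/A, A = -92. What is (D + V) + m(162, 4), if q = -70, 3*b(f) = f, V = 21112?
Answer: 4307799/230 ≈ 18730.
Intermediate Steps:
b(f) = f/3
m(F, l) = -4931/230 (m(F, l) = 37/(((1/3)*(-5))) - 70/(-92) = 37/(-5/3) - 70*(-1/92) = 37*(-3/5) + 35/46 = -111/5 + 35/46 = -4931/230)
D = -2361 (D = 31 - 2392 = -2361)
(D + V) + m(162, 4) = (-2361 + 21112) - 4931/230 = 18751 - 4931/230 = 4307799/230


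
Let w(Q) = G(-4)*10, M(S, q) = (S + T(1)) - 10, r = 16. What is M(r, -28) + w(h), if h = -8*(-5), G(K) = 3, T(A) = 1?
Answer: 37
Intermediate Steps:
M(S, q) = -9 + S (M(S, q) = (S + 1) - 10 = (1 + S) - 10 = -9 + S)
h = 40
w(Q) = 30 (w(Q) = 3*10 = 30)
M(r, -28) + w(h) = (-9 + 16) + 30 = 7 + 30 = 37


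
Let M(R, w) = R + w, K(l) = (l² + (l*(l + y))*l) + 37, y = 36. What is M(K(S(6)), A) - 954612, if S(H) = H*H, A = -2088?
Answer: -862055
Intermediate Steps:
S(H) = H²
K(l) = 37 + l² + l²*(36 + l) (K(l) = (l² + (l*(l + 36))*l) + 37 = (l² + (l*(36 + l))*l) + 37 = (l² + l²*(36 + l)) + 37 = 37 + l² + l²*(36 + l))
M(K(S(6)), A) - 954612 = ((37 + (6²)³ + 37*(6²)²) - 2088) - 954612 = ((37 + 36³ + 37*36²) - 2088) - 954612 = ((37 + 46656 + 37*1296) - 2088) - 954612 = ((37 + 46656 + 47952) - 2088) - 954612 = (94645 - 2088) - 954612 = 92557 - 954612 = -862055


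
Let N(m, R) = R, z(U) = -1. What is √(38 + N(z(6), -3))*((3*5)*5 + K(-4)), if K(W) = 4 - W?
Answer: 83*√35 ≈ 491.03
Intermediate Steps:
√(38 + N(z(6), -3))*((3*5)*5 + K(-4)) = √(38 - 3)*((3*5)*5 + (4 - 1*(-4))) = √35*(15*5 + (4 + 4)) = √35*(75 + 8) = √35*83 = 83*√35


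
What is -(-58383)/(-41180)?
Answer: -58383/41180 ≈ -1.4178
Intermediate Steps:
-(-58383)/(-41180) = -(-58383)*(-1)/41180 = -1*58383/41180 = -58383/41180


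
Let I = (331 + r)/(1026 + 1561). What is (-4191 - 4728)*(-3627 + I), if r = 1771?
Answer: 83668666293/2587 ≈ 3.2342e+7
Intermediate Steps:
I = 2102/2587 (I = (331 + 1771)/(1026 + 1561) = 2102/2587 ≈ 0.81252)
(-4191 - 4728)*(-3627 + I) = (-4191 - 4728)*(-3627 + 2102/2587) = -8919*(-9380947/2587) = 83668666293/2587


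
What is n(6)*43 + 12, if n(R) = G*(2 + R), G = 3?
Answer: 1044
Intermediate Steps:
n(R) = 6 + 3*R (n(R) = 3*(2 + R) = 6 + 3*R)
n(6)*43 + 12 = (6 + 3*6)*43 + 12 = (6 + 18)*43 + 12 = 24*43 + 12 = 1032 + 12 = 1044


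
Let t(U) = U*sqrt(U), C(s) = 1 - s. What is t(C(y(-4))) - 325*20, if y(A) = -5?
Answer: -6500 + 6*sqrt(6) ≈ -6485.3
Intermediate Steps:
t(U) = U**(3/2)
t(C(y(-4))) - 325*20 = (1 - 1*(-5))**(3/2) - 325*20 = (1 + 5)**(3/2) - 6500 = 6**(3/2) - 6500 = 6*sqrt(6) - 6500 = -6500 + 6*sqrt(6)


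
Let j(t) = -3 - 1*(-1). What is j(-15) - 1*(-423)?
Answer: 421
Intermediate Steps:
j(t) = -2 (j(t) = -3 + 1 = -2)
j(-15) - 1*(-423) = -2 - 1*(-423) = -2 + 423 = 421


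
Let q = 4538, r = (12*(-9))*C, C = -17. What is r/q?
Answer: 918/2269 ≈ 0.40458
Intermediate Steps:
r = 1836 (r = (12*(-9))*(-17) = -108*(-17) = 1836)
r/q = 1836/4538 = 1836*(1/4538) = 918/2269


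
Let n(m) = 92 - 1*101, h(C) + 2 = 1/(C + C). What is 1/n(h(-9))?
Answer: -1/9 ≈ -0.11111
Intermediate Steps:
h(C) = -2 + 1/(2*C) (h(C) = -2 + 1/(C + C) = -2 + 1/(2*C))
n(m) = -9 (n(m) = 92 - 101 = -9)
1/n(h(-9)) = 1/(-9) = -1/9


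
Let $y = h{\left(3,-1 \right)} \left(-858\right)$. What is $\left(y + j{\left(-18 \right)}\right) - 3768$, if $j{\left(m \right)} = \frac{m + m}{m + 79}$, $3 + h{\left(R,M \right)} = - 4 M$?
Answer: $- \frac{282222}{61} \approx -4626.6$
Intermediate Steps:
$h{\left(R,M \right)} = -3 - 4 M$
$j{\left(m \right)} = \frac{2 m}{79 + m}$
$y = -858$ ($y = \left(-3 - -4\right) \left(-858\right) = \left(-3 + 4\right) \left(-858\right) = 1 \left(-858\right) = -858$)
$\left(y + j{\left(-18 \right)}\right) - 3768 = \left(-858 + 2 \left(-18\right) \frac{1}{79 - 18}\right) - 3768 = \left(-858 + 2 \left(-18\right) \frac{1}{61}\right) - 3768 = \left(-858 - \frac{36}{61}\right) - 3768 = - \frac{52374}{61} - 3768 = - \frac{282222}{61}$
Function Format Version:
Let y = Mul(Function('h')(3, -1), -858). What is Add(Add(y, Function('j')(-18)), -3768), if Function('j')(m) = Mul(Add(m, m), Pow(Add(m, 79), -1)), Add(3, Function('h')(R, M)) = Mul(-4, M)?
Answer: Rational(-282222, 61) ≈ -4626.6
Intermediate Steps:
Function('h')(R, M) = Add(-3, Mul(-4, M))
Function('j')(m) = Mul(2, m, Pow(Add(79, m), -1)) (Function('j')(m) = Mul(Mul(2, m), Pow(Add(79, m), -1)) = Mul(2, m, Pow(Add(79, m), -1)))
y = -858 (y = Mul(Add(-3, Mul(-4, -1)), -858) = Mul(Add(-3, 4), -858) = Mul(1, -858) = -858)
Add(Add(y, Function('j')(-18)), -3768) = Add(Add(-858, Mul(2, -18, Pow(Add(79, -18), -1))), -3768) = Add(Add(-858, Mul(2, -18, Pow(61, -1))), -3768) = Add(Add(-858, Mul(2, -18, Rational(1, 61))), -3768) = Add(Add(-858, Rational(-36, 61)), -3768) = Add(Rational(-52374, 61), -3768) = Rational(-282222, 61)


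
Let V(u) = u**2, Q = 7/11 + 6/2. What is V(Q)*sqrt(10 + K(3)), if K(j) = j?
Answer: 1600*sqrt(13)/121 ≈ 47.677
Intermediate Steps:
Q = 40/11 (Q = 7*(1/11) + 6*(1/2) = 7/11 + 3 = 40/11 ≈ 3.6364)
V(Q)*sqrt(10 + K(3)) = (40/11)**2*sqrt(10 + 3) = 1600*sqrt(13)/121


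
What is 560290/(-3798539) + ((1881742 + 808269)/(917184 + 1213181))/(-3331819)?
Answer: -3976943362384635079/26961994054709870965 ≈ -0.14750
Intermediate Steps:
560290/(-3798539) + ((1881742 + 808269)/(917184 + 1213181))/(-3331819) = 560290*(-1/3798539) + (2690011/2130365)*(-1/3331819) = -560290/3798539 + (2690011*(1/2130365))*(-1/3331819) = -560290/3798539 + (2690011/2130365)*(-1/3331819) = -560290/3798539 - 2690011/7097990583935 = -3976943362384635079/26961994054709870965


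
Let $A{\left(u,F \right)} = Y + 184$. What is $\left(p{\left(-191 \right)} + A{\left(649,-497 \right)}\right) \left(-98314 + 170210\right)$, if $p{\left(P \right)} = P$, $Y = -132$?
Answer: $-9993544$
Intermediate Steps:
$A{\left(u,F \right)} = 52$ ($A{\left(u,F \right)} = -132 + 184 = 52$)
$\left(p{\left(-191 \right)} + A{\left(649,-497 \right)}\right) \left(-98314 + 170210\right) = \left(-191 + 52\right) \left(-98314 + 170210\right) = \left(-139\right) 71896 = -9993544$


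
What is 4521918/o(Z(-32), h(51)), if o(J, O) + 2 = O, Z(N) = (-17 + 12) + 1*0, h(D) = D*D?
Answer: 4521918/2599 ≈ 1739.9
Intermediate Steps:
h(D) = D²
Z(N) = -5 (Z(N) = -5 + 0 = -5)
o(J, O) = -2 + O
4521918/o(Z(-32), h(51)) = 4521918/(-2 + 51²) = 4521918/(-2 + 2601) = 4521918/2599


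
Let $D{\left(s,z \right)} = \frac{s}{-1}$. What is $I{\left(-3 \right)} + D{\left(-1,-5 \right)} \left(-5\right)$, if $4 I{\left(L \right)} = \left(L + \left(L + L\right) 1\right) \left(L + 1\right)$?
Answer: $- \frac{1}{2} \approx -0.5$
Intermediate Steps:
$D{\left(s,z \right)} = - s$ ($D{\left(s,z \right)} = s \left(-1\right) = - s$)
$I{\left(L \right)} = \frac{3 L \left(1 + L\right)}{4}$ ($I{\left(L \right)} = \frac{\left(L + \left(L + L\right) 1\right) \left(L + 1\right)}{4} = \frac{\left(L + 2 L 1\right) \left(1 + L\right)}{4} = \frac{\left(L + 2 L\right) \left(1 + L\right)}{4} = \frac{3 L \left(1 + L\right)}{4}$)
$I{\left(-3 \right)} + D{\left(-1,-5 \right)} \left(-5\right) = \frac{3}{4} \left(-3\right) \left(1 - 3\right) + \left(-1\right) \left(-1\right) \left(-5\right) = \frac{3}{4} \left(-3\right) \left(-2\right) + 1 \left(-5\right) = \frac{9}{2} - 5 = - \frac{1}{2}$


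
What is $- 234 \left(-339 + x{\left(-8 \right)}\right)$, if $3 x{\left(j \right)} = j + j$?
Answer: $80574$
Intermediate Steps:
$x{\left(j \right)} = \frac{2 j}{3}$ ($x{\left(j \right)} = \frac{j + j}{3} = \frac{2 j}{3}$)
$- 234 \left(-339 + x{\left(-8 \right)}\right) = - 234 \left(-339 + \frac{2}{3} \left(-8\right)\right) = - 234 \left(-339 - \frac{16}{3}\right) = \left(-234\right) \left(- \frac{1033}{3}\right) = 80574$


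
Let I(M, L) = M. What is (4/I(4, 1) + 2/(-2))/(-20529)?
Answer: 0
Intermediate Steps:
(4/I(4, 1) + 2/(-2))/(-20529) = (4/4 + 2/(-2))/(-20529) = -(4*(¼) + 2*(-½))/20529 = -(1 - 1)/20529 = -1/20529*0 = 0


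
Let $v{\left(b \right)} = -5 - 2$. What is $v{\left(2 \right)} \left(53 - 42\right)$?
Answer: $-77$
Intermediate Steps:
$v{\left(b \right)} = -7$
$v{\left(2 \right)} \left(53 - 42\right) = - 7 \left(53 - 42\right) = \left(-7\right) 11 = -77$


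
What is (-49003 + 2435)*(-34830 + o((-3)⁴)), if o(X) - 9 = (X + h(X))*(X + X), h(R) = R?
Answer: 399413736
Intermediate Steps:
o(X) = 9 + 4*X² (o(X) = 9 + (X + X)*(X + X) = 9 + (2*X)*(2*X) = 9 + 4*X²)
(-49003 + 2435)*(-34830 + o((-3)⁴)) = (-49003 + 2435)*(-34830 + (9 + 4*((-3)⁴)²)) = -46568*(-34830 + (9 + 4*81²)) = -46568*(-34830 + (9 + 4*6561)) = -46568*(-34830 + (9 + 26244)) = -46568*(-34830 + 26253) = -46568*(-8577) = 399413736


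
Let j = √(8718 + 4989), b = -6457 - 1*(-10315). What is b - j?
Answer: 3858 - 3*√1523 ≈ 3740.9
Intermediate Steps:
b = 3858 (b = -6457 + 10315 = 3858)
j = 3*√1523 (j = √13707 = 3*√1523 ≈ 117.08)
b - j = 3858 - 3*√1523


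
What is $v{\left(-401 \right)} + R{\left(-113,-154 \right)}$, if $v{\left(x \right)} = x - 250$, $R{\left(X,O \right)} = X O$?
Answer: $16751$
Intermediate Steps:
$R{\left(X,O \right)} = O X$
$v{\left(x \right)} = -250 + x$ ($v{\left(x \right)} = x - 250 = -250 + x$)
$v{\left(-401 \right)} + R{\left(-113,-154 \right)} = \left(-250 - 401\right) - -17402 = -651 + 17402 = 16751$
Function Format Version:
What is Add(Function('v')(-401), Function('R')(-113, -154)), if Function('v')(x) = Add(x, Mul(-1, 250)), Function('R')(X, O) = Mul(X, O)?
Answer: 16751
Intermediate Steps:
Function('R')(X, O) = Mul(O, X)
Function('v')(x) = Add(-250, x) (Function('v')(x) = Add(x, -250) = Add(-250, x))
Add(Function('v')(-401), Function('R')(-113, -154)) = Add(Add(-250, -401), Mul(-154, -113)) = Add(-651, 17402) = 16751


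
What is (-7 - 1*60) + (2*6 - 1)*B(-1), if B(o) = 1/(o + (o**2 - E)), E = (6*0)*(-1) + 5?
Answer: -346/5 ≈ -69.200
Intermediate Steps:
E = 5 (E = 0*(-1) + 5 = 0 + 5 = 5)
B(o) = 1/(-5 + o + o**2) (B(o) = 1/(o + (o**2 - 1*5)) = 1/(o + (o**2 - 5)) = 1/(o + (-5 + o**2)) = 1/(-5 + o + o**2))
(-7 - 1*60) + (2*6 - 1)*B(-1) = (-7 - 1*60) + (2*6 - 1)/(-5 - 1 + (-1)**2) = (-7 - 60) + (12 - 1)/(-5 - 1 + 1) = -67 + 11/(-5) = -67 + 11*(-1/5) = -67 - 11/5 = -346/5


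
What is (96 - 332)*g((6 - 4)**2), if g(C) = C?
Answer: -944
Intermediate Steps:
(96 - 332)*g((6 - 4)**2) = (96 - 332)*(6 - 4)**2 = -236*2**2 = -236*4 = -944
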